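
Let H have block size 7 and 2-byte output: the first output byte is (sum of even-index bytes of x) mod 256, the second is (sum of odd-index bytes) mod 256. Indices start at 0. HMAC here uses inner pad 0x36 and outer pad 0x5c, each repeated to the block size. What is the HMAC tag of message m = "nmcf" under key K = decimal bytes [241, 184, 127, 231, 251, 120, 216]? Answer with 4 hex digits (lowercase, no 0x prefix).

Key decimal bytes [241, 184, 127, 231, 251, 120, 216] = f1 b8 7f e7 fb 78 d8 is exactly B = 7 bytes: K' = f1 b8 7f e7 fb 78 d8.
K' ⊕ ipad = c7 8e 49 d1 cd 4e ee.  K' ⊕ opad = ad e4 23 bb a7 24 84.
Inner input = (K'⊕ipad) ∥ m = c7 8e 49 d1 cd 4e ee ∥ 6e 6d 63 66.
Inner hash: even-index sum = 926 mod 256 = 158; odd-index sum = 638 mod 256 = 126 → 9e 7e.
Outer input = (K'⊕opad) ∥ inner = ad e4 23 bb a7 24 84 ∥ 9e 7e.
Outer hash (tag): even-index sum = 633 mod 256 = 121; odd-index sum = 609 mod 256 = 97 → 79 61.

7961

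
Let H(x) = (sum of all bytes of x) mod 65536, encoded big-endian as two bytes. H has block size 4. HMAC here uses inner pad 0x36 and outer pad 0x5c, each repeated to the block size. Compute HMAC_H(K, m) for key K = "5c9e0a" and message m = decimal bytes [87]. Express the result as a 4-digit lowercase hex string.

Key "5c9e0a" = 35 63 39 65 30 61 is 6 bytes > B = 4, so hash it first: H(key) = 01 c7, then zero-pad to 4 bytes: K' = 01 c7 00 00.
K' ⊕ ipad = 37 f1 36 36.  K' ⊕ opad = 5d 9b 5c 5c.
Inner input = (K'⊕ipad) ∥ m = 37 f1 36 36 ∥ 57.
Inner hash: sum = 55+241+54+54+87 = 491 → 01 eb.
Outer input = (K'⊕opad) ∥ inner = 5d 9b 5c 5c ∥ 01 eb.
Outer hash (tag): sum = 93+155+92+92+1+235 = 668 → 02 9c.

029c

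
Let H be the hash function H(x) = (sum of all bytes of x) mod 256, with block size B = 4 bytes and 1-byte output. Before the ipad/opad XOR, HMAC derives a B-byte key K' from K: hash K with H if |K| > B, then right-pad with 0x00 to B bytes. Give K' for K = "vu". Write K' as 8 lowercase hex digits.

76750000

Key "vu" = 76 75 is 2 bytes ≤ B = 4; zero-pad to 4 bytes: K' = 76 75 00 00.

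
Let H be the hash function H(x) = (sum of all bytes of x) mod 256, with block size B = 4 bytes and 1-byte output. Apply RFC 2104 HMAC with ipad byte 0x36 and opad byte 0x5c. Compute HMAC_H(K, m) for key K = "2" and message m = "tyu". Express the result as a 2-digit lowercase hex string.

Key "2" = 32 is 1 byte ≤ B = 4; zero-pad to 4 bytes: K' = 32 00 00 00.
K' ⊕ ipad = 04 36 36 36.  K' ⊕ opad = 6e 5c 5c 5c.
Inner input = (K'⊕ipad) ∥ m = 04 36 36 36 ∥ 74 79 75.
Inner hash: sum = 4+54+54+54+116+121+117 = 520; mod 256 = 8 → 08.
Outer input = (K'⊕opad) ∥ inner = 6e 5c 5c 5c ∥ 08.
Outer hash (tag): sum = 110+92+92+92+8 = 394; mod 256 = 138 → 8a.

8a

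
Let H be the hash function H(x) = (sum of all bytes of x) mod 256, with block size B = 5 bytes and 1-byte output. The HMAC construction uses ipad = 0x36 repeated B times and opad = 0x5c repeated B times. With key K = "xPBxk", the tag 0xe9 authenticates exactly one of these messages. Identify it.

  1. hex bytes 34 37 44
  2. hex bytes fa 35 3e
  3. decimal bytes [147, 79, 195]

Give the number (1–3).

2

Key "xPBxk" = 78 50 42 78 6b is exactly B = 5 bytes: K' = 78 50 42 78 6b.
K' ⊕ ipad = 4e 66 74 4e 5d; K' ⊕ opad = 24 0c 1e 24 37.
m1: inner = H(4e 66 74 4e 5d 34 37 44) = 82; tag = H(24 0c 1e 24 37 82) = 2b
m2: inner = H(4e 66 74 4e 5d fa 35 3e) = 40; tag = H(24 0c 1e 24 37 40) = e9 ← matches
m3: inner = H(4e 66 74 4e 5d 93 4f c3) = 78; tag = H(24 0c 1e 24 37 78) = 21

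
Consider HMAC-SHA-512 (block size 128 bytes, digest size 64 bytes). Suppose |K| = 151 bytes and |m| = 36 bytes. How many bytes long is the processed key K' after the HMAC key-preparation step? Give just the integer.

128

Key is 151 > 128 bytes, so it is hashed to 64 bytes then zero-padded to 128: |K'| = 128.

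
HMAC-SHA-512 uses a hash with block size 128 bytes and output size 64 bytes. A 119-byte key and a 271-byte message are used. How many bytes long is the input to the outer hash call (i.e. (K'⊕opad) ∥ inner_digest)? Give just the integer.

192

Key is 119 ≤ 128 bytes, zero-padded: |K'| = 128.
Outer input = (K'⊕opad) ∥ H(inner) → 128 + 64 = 192 bytes.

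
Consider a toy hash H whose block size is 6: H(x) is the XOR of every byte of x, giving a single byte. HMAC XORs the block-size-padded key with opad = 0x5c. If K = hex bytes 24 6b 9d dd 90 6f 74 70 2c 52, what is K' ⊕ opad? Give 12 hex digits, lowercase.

Key hex bytes 24 6b 9d dd 90 6f 74 70 2c 52 is 10 bytes > B = 6, so hash it first: H(key) = 8a, then zero-pad to 6 bytes: K' = 8a 00 00 00 00 00.
XOR each byte with 0x5c: 8a⊕5c=d6, 00⊕5c=5c, 00⊕5c=5c, 00⊕5c=5c, 00⊕5c=5c, 00⊕5c=5c.

d65c5c5c5c5c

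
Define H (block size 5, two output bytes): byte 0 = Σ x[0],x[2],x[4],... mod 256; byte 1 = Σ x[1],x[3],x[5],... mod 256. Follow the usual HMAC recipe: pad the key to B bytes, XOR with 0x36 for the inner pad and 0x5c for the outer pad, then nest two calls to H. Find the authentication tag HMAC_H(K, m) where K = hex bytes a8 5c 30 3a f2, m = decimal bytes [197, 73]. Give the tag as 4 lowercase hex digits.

Key hex bytes a8 5c 30 3a f2 is exactly B = 5 bytes: K' = a8 5c 30 3a f2.
K' ⊕ ipad = 9e 6a 06 0c c4.  K' ⊕ opad = f4 00 6c 66 ae.
Inner input = (K'⊕ipad) ∥ m = 9e 6a 06 0c c4 ∥ c5 49.
Inner hash: even-index sum = 433 mod 256 = 177; odd-index sum = 315 mod 256 = 59 → b1 3b.
Outer input = (K'⊕opad) ∥ inner = f4 00 6c 66 ae ∥ b1 3b.
Outer hash (tag): even-index sum = 585 mod 256 = 73; odd-index sum = 279 mod 256 = 23 → 49 17.

4917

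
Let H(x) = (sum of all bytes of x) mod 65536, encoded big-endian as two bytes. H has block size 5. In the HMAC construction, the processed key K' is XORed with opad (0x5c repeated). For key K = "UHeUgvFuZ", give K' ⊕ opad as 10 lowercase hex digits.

Key "UHeUgvFuZ" = 55 48 65 55 67 76 46 75 5a is 9 bytes > B = 5, so hash it first: H(key) = 03 49, then zero-pad to 5 bytes: K' = 03 49 00 00 00.
XOR each byte with 0x5c: 03⊕5c=5f, 49⊕5c=15, 00⊕5c=5c, 00⊕5c=5c, 00⊕5c=5c.

5f155c5c5c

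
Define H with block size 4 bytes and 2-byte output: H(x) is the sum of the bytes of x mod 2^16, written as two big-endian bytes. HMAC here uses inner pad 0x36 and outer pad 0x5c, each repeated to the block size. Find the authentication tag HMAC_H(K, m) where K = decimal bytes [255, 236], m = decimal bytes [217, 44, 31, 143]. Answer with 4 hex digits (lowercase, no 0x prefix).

Key decimal bytes [255, 236] = ff ec is 2 bytes ≤ B = 4; zero-pad to 4 bytes: K' = ff ec 00 00.
K' ⊕ ipad = c9 da 36 36.  K' ⊕ opad = a3 b0 5c 5c.
Inner input = (K'⊕ipad) ∥ m = c9 da 36 36 ∥ d9 2c 1f 8f.
Inner hash: sum = 201+218+54+54+217+44+31+143 = 962 → 03 c2.
Outer input = (K'⊕opad) ∥ inner = a3 b0 5c 5c ∥ 03 c2.
Outer hash (tag): sum = 163+176+92+92+3+194 = 720 → 02 d0.

02d0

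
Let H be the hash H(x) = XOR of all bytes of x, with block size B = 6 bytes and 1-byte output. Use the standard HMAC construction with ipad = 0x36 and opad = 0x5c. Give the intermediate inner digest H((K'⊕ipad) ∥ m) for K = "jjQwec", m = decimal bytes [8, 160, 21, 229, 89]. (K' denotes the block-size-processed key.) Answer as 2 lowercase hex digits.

Key "jjQwec" = 6a 6a 51 77 65 63 is exactly B = 6 bytes: K' = 6a 6a 51 77 65 63.
K' ⊕ ipad = 5c 5c 67 41 53 55.
Inner input = 5c 5c 67 41 53 55 ∥ 08 a0 15 e5 59.
Inner hash: XOR 5c⊕5c⊕67⊕41⊕53⊕55⊕08⊕a0⊕15⊕e5⊕59 = 21.

21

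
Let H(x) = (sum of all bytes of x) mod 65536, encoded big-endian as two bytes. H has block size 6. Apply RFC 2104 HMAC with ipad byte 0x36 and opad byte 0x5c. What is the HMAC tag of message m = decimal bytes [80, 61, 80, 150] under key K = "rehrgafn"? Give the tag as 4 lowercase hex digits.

02dd

Key "rehrgafn" = 72 65 68 72 67 61 66 6e is 8 bytes > B = 6, so hash it first: H(key) = 03 4d, then zero-pad to 6 bytes: K' = 03 4d 00 00 00 00.
K' ⊕ ipad = 35 7b 36 36 36 36.  K' ⊕ opad = 5f 11 5c 5c 5c 5c.
Inner input = (K'⊕ipad) ∥ m = 35 7b 36 36 36 36 ∥ 50 3d 50 96.
Inner hash: sum = 53+123+54+54+54+54+80+61+80+150 = 763 → 02 fb.
Outer input = (K'⊕opad) ∥ inner = 5f 11 5c 5c 5c 5c ∥ 02 fb.
Outer hash (tag): sum = 95+17+92+92+92+92+2+251 = 733 → 02 dd.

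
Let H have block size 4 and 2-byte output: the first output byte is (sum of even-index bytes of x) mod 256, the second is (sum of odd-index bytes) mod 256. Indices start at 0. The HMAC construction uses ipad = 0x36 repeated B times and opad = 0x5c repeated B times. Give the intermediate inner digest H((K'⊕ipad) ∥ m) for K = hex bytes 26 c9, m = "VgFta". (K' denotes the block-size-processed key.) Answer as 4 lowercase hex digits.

4310

Key hex bytes 26 c9 is 2 bytes ≤ B = 4; zero-pad to 4 bytes: K' = 26 c9 00 00.
K' ⊕ ipad = 10 ff 36 36.
Inner input = 10 ff 36 36 ∥ 56 67 46 74 61.
Inner hash: even-index sum = 323 mod 256 = 67; odd-index sum = 528 mod 256 = 16 → 43 10.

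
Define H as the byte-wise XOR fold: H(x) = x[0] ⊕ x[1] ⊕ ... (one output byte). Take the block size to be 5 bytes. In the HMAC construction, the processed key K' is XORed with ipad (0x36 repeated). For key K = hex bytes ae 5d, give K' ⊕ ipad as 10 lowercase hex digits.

986b363636

Key hex bytes ae 5d is 2 bytes ≤ B = 5; zero-pad to 5 bytes: K' = ae 5d 00 00 00.
XOR each byte with 0x36: ae⊕36=98, 5d⊕36=6b, 00⊕36=36, 00⊕36=36, 00⊕36=36.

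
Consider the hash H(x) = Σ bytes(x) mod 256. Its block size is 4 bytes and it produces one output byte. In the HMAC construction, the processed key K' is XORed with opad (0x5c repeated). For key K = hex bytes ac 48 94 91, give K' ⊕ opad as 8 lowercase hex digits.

f014c8cd

Key hex bytes ac 48 94 91 is exactly B = 4 bytes: K' = ac 48 94 91.
XOR each byte with 0x5c: ac⊕5c=f0, 48⊕5c=14, 94⊕5c=c8, 91⊕5c=cd.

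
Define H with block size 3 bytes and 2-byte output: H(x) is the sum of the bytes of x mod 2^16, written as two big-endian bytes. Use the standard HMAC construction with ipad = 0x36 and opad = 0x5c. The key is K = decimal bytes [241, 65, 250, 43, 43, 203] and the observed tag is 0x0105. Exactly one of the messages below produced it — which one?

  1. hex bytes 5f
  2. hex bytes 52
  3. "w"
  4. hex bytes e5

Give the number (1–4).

Key decimal bytes [241, 65, 250, 43, 43, 203] = f1 41 fa 2b 2b cb is 6 bytes > B = 3, so hash it first: H(key) = 03 4d, then zero-pad to 3 bytes: K' = 03 4d 00.
K' ⊕ ipad = 35 7b 36; K' ⊕ opad = 5f 11 5c.
m1: inner = H(35 7b 36 5f) = 01 45; tag = H(5f 11 5c 01 45) = 0112
m2: inner = H(35 7b 36 52) = 01 38; tag = H(5f 11 5c 01 38) = 0105 ← matches
m3: inner = H(35 7b 36 77) = 01 5d; tag = H(5f 11 5c 01 5d) = 012a
m4: inner = H(35 7b 36 e5) = 01 cb; tag = H(5f 11 5c 01 cb) = 0198

2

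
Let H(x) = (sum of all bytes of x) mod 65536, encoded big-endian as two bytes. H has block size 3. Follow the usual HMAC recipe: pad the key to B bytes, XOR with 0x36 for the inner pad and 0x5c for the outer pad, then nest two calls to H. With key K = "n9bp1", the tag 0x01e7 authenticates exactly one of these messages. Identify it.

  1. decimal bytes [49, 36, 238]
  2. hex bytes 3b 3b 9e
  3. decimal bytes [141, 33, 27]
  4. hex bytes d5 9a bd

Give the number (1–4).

Key "n9bp1" = 6e 39 62 70 31 is 5 bytes > B = 3, so hash it first: H(key) = 01 aa, then zero-pad to 3 bytes: K' = 01 aa 00.
K' ⊕ ipad = 37 9c 36; K' ⊕ opad = 5d f6 5c.
m1: inner = H(37 9c 36 31 24 ee) = 02 4c; tag = H(5d f6 5c 02 4c) = 01fd
m2: inner = H(37 9c 36 3b 3b 9e) = 02 1d; tag = H(5d f6 5c 02 1d) = 01ce
m3: inner = H(37 9c 36 8d 21 1b) = 01 d2; tag = H(5d f6 5c 01 d2) = 0282
m4: inner = H(37 9c 36 d5 9a bd) = 03 35; tag = H(5d f6 5c 03 35) = 01e7 ← matches

4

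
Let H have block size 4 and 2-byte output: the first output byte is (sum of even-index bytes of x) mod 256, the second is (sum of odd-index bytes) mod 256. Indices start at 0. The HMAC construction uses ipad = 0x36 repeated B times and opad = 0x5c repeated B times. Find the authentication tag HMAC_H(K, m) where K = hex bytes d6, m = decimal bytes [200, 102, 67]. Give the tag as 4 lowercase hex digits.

078a

Key hex bytes d6 is 1 byte ≤ B = 4; zero-pad to 4 bytes: K' = d6 00 00 00.
K' ⊕ ipad = e0 36 36 36.  K' ⊕ opad = 8a 5c 5c 5c.
Inner input = (K'⊕ipad) ∥ m = e0 36 36 36 ∥ c8 66 43.
Inner hash: even-index sum = 545 mod 256 = 33; odd-index sum = 210 mod 256 = 210 → 21 d2.
Outer input = (K'⊕opad) ∥ inner = 8a 5c 5c 5c ∥ 21 d2.
Outer hash (tag): even-index sum = 263 mod 256 = 7; odd-index sum = 394 mod 256 = 138 → 07 8a.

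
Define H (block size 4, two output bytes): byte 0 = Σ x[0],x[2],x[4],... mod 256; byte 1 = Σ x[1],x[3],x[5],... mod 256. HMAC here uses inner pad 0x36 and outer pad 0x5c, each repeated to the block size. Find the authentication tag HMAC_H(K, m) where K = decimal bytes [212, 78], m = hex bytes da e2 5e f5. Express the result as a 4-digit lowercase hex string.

34f3

Key decimal bytes [212, 78] = d4 4e is 2 bytes ≤ B = 4; zero-pad to 4 bytes: K' = d4 4e 00 00.
K' ⊕ ipad = e2 78 36 36.  K' ⊕ opad = 88 12 5c 5c.
Inner input = (K'⊕ipad) ∥ m = e2 78 36 36 ∥ da e2 5e f5.
Inner hash: even-index sum = 592 mod 256 = 80; odd-index sum = 645 mod 256 = 133 → 50 85.
Outer input = (K'⊕opad) ∥ inner = 88 12 5c 5c ∥ 50 85.
Outer hash (tag): even-index sum = 308 mod 256 = 52; odd-index sum = 243 mod 256 = 243 → 34 f3.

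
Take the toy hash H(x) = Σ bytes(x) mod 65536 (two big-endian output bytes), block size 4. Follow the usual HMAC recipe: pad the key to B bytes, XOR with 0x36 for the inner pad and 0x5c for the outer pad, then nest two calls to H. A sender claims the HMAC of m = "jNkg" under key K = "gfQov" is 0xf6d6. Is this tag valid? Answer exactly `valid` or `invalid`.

Key "gfQov" = 67 66 51 6f 76 is 5 bytes > B = 4, so hash it first: H(key) = 02 03, then zero-pad to 4 bytes: K' = 02 03 00 00.
K' ⊕ ipad = 34 35 36 36; K' ⊕ opad = 5e 5f 5c 5c.
Inner hash: sum = 52+53+54+54+106+78+107+103 = 607 → 02 5f.
Outer hash (recomputed tag): sum = 94+95+92+92+2+95 = 470 → 01 d6.
Recomputed tag = 01d6; claimed = f6d6 → mismatch.

invalid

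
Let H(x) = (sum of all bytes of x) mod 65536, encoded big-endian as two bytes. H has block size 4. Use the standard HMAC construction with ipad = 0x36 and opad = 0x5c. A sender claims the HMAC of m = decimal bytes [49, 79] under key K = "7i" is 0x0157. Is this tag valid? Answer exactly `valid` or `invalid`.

invalid

Key "7i" = 37 69 is 2 bytes ≤ B = 4; zero-pad to 4 bytes: K' = 37 69 00 00.
K' ⊕ ipad = 01 5f 36 36; K' ⊕ opad = 6b 35 5c 5c.
Inner hash: sum = 1+95+54+54+49+79 = 332 → 01 4c.
Outer hash (recomputed tag): sum = 107+53+92+92+1+76 = 421 → 01 a5.
Recomputed tag = 01a5; claimed = 0157 → mismatch.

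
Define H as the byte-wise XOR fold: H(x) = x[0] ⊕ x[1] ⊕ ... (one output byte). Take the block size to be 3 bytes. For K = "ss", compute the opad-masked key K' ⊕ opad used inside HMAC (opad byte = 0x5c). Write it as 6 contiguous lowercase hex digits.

2f2f5c

Key "ss" = 73 73 is 2 bytes ≤ B = 3; zero-pad to 3 bytes: K' = 73 73 00.
XOR each byte with 0x5c: 73⊕5c=2f, 73⊕5c=2f, 00⊕5c=5c.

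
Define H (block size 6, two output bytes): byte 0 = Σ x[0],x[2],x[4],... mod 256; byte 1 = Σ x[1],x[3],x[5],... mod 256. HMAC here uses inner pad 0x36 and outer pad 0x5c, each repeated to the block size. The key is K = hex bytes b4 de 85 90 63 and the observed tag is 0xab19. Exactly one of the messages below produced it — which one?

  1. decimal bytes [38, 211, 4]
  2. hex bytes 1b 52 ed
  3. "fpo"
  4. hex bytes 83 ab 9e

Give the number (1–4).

4

Key hex bytes b4 de 85 90 63 is 5 bytes ≤ B = 6; zero-pad to 6 bytes: K' = b4 de 85 90 63 00.
K' ⊕ ipad = 82 e8 b3 a6 55 36; K' ⊕ opad = e8 82 d9 cc 3f 5c.
m1: inner = H(82 e8 b3 a6 55 36 26 d3 04) = b4 97; tag = H(e8 82 d9 cc 3f 5c b4 97) = b441
m2: inner = H(82 e8 b3 a6 55 36 1b 52 ed) = 92 16; tag = H(e8 82 d9 cc 3f 5c 92 16) = 92c0
m3: inner = H(82 e8 b3 a6 55 36 66 70 6f) = 5f 34; tag = H(e8 82 d9 cc 3f 5c 5f 34) = 5fde
m4: inner = H(82 e8 b3 a6 55 36 83 ab 9e) = ab 6f; tag = H(e8 82 d9 cc 3f 5c ab 6f) = ab19 ← matches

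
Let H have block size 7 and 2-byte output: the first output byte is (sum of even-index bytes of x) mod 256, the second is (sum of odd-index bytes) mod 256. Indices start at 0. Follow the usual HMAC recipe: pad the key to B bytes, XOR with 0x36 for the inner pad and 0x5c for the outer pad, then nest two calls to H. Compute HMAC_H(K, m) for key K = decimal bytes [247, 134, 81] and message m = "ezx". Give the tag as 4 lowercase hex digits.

69a0

Key decimal bytes [247, 134, 81] = f7 86 51 is 3 bytes ≤ B = 7; zero-pad to 7 bytes: K' = f7 86 51 00 00 00 00.
K' ⊕ ipad = c1 b0 67 36 36 36 36.  K' ⊕ opad = ab da 0d 5c 5c 5c 5c.
Inner input = (K'⊕ipad) ∥ m = c1 b0 67 36 36 36 36 ∥ 65 7a 78.
Inner hash: even-index sum = 526 mod 256 = 14; odd-index sum = 505 mod 256 = 249 → 0e f9.
Outer input = (K'⊕opad) ∥ inner = ab da 0d 5c 5c 5c 5c ∥ 0e f9.
Outer hash (tag): even-index sum = 617 mod 256 = 105; odd-index sum = 416 mod 256 = 160 → 69 a0.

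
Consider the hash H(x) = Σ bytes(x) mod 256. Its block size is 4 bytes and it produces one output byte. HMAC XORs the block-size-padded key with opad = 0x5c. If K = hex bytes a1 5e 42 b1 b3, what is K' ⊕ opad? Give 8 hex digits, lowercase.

f95c5c5c

Key hex bytes a1 5e 42 b1 b3 is 5 bytes > B = 4, so hash it first: H(key) = a5, then zero-pad to 4 bytes: K' = a5 00 00 00.
XOR each byte with 0x5c: a5⊕5c=f9, 00⊕5c=5c, 00⊕5c=5c, 00⊕5c=5c.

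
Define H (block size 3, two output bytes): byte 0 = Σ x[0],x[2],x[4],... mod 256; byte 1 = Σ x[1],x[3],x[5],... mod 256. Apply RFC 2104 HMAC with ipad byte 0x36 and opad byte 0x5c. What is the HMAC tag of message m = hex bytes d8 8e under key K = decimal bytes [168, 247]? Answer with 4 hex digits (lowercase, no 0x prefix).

Key decimal bytes [168, 247] = a8 f7 is 2 bytes ≤ B = 3; zero-pad to 3 bytes: K' = a8 f7 00.
K' ⊕ ipad = 9e c1 36.  K' ⊕ opad = f4 ab 5c.
Inner input = (K'⊕ipad) ∥ m = 9e c1 36 ∥ d8 8e.
Inner hash: even-index sum = 354 mod 256 = 98; odd-index sum = 409 mod 256 = 153 → 62 99.
Outer input = (K'⊕opad) ∥ inner = f4 ab 5c ∥ 62 99.
Outer hash (tag): even-index sum = 489 mod 256 = 233; odd-index sum = 269 mod 256 = 13 → e9 0d.

e90d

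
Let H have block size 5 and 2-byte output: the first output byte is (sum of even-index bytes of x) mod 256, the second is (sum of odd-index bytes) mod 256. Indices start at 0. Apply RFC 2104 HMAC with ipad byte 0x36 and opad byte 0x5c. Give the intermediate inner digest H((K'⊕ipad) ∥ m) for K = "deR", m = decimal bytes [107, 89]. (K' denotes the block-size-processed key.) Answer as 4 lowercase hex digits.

45f4

Key "deR" = 64 65 52 is 3 bytes ≤ B = 5; zero-pad to 5 bytes: K' = 64 65 52 00 00.
K' ⊕ ipad = 52 53 64 36 36.
Inner input = 52 53 64 36 36 ∥ 6b 59.
Inner hash: even-index sum = 325 mod 256 = 69; odd-index sum = 244 mod 256 = 244 → 45 f4.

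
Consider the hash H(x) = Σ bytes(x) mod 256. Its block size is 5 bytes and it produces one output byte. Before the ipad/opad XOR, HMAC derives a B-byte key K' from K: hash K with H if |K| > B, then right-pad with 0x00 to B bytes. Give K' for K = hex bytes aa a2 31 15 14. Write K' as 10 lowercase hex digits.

Key hex bytes aa a2 31 15 14 is exactly B = 5 bytes: K' = aa a2 31 15 14.

aaa2311514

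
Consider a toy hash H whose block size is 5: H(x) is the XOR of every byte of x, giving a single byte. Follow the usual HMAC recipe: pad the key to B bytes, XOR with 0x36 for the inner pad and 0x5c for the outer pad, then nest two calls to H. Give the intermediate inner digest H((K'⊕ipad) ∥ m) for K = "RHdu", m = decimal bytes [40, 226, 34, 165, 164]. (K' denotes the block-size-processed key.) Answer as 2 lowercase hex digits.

d4

Key "RHdu" = 52 48 64 75 is 4 bytes ≤ B = 5; zero-pad to 5 bytes: K' = 52 48 64 75 00.
K' ⊕ ipad = 64 7e 52 43 36.
Inner input = 64 7e 52 43 36 ∥ 28 e2 22 a5 a4.
Inner hash: XOR 64⊕7e⊕52⊕43⊕36⊕28⊕e2⊕22⊕a5⊕a4 = d4.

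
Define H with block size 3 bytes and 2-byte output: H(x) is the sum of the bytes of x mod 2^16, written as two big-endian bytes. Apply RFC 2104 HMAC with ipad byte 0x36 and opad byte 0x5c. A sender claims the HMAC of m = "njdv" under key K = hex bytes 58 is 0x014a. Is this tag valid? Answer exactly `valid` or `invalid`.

Key hex bytes 58 is 1 byte ≤ B = 3; zero-pad to 3 bytes: K' = 58 00 00.
K' ⊕ ipad = 6e 36 36; K' ⊕ opad = 04 5c 5c.
Inner hash: sum = 110+54+54+110+106+100+118 = 652 → 02 8c.
Outer hash (recomputed tag): sum = 4+92+92+2+140 = 330 → 01 4a.
Recomputed tag = 014a; claimed = 014a → match.

valid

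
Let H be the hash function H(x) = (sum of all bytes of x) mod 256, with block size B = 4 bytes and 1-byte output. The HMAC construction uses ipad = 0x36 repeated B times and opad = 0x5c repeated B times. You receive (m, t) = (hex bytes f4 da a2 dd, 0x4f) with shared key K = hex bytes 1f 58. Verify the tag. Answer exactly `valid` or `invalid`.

Key hex bytes 1f 58 is 2 bytes ≤ B = 4; zero-pad to 4 bytes: K' = 1f 58 00 00.
K' ⊕ ipad = 29 6e 36 36; K' ⊕ opad = 43 04 5c 5c.
Inner hash: sum = 41+110+54+54+244+218+162+221 = 1104; mod 256 = 80 → 50.
Outer hash (recomputed tag): sum = 67+4+92+92+80 = 335; mod 256 = 79 → 4f.
Recomputed tag = 4f; claimed = 4f → match.

valid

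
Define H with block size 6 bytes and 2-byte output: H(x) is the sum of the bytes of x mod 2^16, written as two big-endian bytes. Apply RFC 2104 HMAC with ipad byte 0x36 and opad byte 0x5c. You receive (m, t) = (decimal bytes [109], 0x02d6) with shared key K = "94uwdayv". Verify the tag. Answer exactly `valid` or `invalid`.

valid

Key "94uwdayv" = 39 34 75 77 64 61 79 76 is 8 bytes > B = 6, so hash it first: H(key) = 03 0d, then zero-pad to 6 bytes: K' = 03 0d 00 00 00 00.
K' ⊕ ipad = 35 3b 36 36 36 36; K' ⊕ opad = 5f 51 5c 5c 5c 5c.
Inner hash: sum = 53+59+54+54+54+54+109 = 437 → 01 b5.
Outer hash (recomputed tag): sum = 95+81+92+92+92+92+1+181 = 726 → 02 d6.
Recomputed tag = 02d6; claimed = 02d6 → match.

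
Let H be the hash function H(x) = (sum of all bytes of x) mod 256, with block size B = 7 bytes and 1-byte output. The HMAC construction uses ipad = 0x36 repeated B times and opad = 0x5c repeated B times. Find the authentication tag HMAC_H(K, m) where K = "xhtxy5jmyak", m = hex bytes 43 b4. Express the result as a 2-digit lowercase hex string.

cd

Key "xhtxy5jmyak" = 78 68 74 78 79 35 6a 6d 79 61 6b is 11 bytes > B = 7, so hash it first: H(key) = 96, then zero-pad to 7 bytes: K' = 96 00 00 00 00 00 00.
K' ⊕ ipad = a0 36 36 36 36 36 36.  K' ⊕ opad = ca 5c 5c 5c 5c 5c 5c.
Inner input = (K'⊕ipad) ∥ m = a0 36 36 36 36 36 36 ∥ 43 b4.
Inner hash: sum = 160+54+54+54+54+54+54+67+180 = 731; mod 256 = 219 → db.
Outer input = (K'⊕opad) ∥ inner = ca 5c 5c 5c 5c 5c 5c ∥ db.
Outer hash (tag): sum = 202+92+92+92+92+92+92+219 = 973; mod 256 = 205 → cd.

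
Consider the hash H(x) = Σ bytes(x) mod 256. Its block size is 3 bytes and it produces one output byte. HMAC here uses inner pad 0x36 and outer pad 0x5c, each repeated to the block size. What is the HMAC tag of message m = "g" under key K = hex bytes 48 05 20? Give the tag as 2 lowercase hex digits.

17

Key hex bytes 48 05 20 is exactly B = 3 bytes: K' = 48 05 20.
K' ⊕ ipad = 7e 33 16.  K' ⊕ opad = 14 59 7c.
Inner input = (K'⊕ipad) ∥ m = 7e 33 16 ∥ 67.
Inner hash: sum = 126+51+22+103 = 302; mod 256 = 46 → 2e.
Outer input = (K'⊕opad) ∥ inner = 14 59 7c ∥ 2e.
Outer hash (tag): sum = 20+89+124+46 = 279; mod 256 = 23 → 17.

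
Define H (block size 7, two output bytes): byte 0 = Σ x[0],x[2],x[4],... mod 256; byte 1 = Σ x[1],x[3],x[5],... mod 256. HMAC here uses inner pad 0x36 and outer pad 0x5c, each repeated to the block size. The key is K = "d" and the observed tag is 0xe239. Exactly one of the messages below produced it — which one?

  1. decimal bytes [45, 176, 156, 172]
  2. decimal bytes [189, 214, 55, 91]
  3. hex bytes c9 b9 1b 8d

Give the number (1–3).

Key "d" = 64 is 1 byte ≤ B = 7; zero-pad to 7 bytes: K' = 64 00 00 00 00 00 00.
K' ⊕ ipad = 52 36 36 36 36 36 36; K' ⊕ opad = 38 5c 5c 5c 5c 5c 5c.
m1: inner = H(52 36 36 36 36 36 36 2d b0 9c ac) = 50 6b; tag = H(38 5c 5c 5c 5c 5c 5c 50 6b) = b764
m2: inner = H(52 36 36 36 36 36 36 bd d6 37 5b) = 25 96; tag = H(38 5c 5c 5c 5c 5c 5c 25 96) = e239 ← matches
m3: inner = H(52 36 36 36 36 36 36 c9 b9 1b 8d) = 3a 86; tag = H(38 5c 5c 5c 5c 5c 5c 3a 86) = d24e

2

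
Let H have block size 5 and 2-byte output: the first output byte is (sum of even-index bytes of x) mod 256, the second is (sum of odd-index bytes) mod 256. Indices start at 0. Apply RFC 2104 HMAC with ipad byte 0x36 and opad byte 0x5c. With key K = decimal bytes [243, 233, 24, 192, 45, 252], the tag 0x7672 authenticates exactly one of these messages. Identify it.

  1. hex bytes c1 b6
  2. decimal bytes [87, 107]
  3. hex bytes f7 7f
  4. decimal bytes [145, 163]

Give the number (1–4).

Key decimal bytes [243, 233, 24, 192, 45, 252] = f3 e9 18 c0 2d fc is 6 bytes > B = 5, so hash it first: H(key) = 38 a5, then zero-pad to 5 bytes: K' = 38 a5 00 00 00.
K' ⊕ ipad = 0e 93 36 36 36; K' ⊕ opad = 64 f9 5c 5c 5c.
m1: inner = H(0e 93 36 36 36 c1 b6) = 30 8a; tag = H(64 f9 5c 5c 5c 30 8a) = a685
m2: inner = H(0e 93 36 36 36 57 6b) = e5 20; tag = H(64 f9 5c 5c 5c e5 20) = 3c3a
m3: inner = H(0e 93 36 36 36 f7 7f) = f9 c0; tag = H(64 f9 5c 5c 5c f9 c0) = dc4e
m4: inner = H(0e 93 36 36 36 91 a3) = 1d 5a; tag = H(64 f9 5c 5c 5c 1d 5a) = 7672 ← matches

4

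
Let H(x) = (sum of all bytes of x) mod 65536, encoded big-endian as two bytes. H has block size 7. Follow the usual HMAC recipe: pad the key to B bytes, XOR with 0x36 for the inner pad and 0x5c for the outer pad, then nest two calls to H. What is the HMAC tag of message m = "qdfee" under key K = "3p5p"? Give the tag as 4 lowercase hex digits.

Key "3p5p" = 33 70 35 70 is 4 bytes ≤ B = 7; zero-pad to 7 bytes: K' = 33 70 35 70 00 00 00.
K' ⊕ ipad = 05 46 03 46 36 36 36.  K' ⊕ opad = 6f 2c 69 2c 5c 5c 5c.
Inner input = (K'⊕ipad) ∥ m = 05 46 03 46 36 36 36 ∥ 71 64 66 65 65.
Inner hash: sum = 5+70+3+70+54+54+54+113+100+102+101+101 = 827 → 03 3b.
Outer input = (K'⊕opad) ∥ inner = 6f 2c 69 2c 5c 5c 5c ∥ 03 3b.
Outer hash (tag): sum = 111+44+105+44+92+92+92+3+59 = 642 → 02 82.

0282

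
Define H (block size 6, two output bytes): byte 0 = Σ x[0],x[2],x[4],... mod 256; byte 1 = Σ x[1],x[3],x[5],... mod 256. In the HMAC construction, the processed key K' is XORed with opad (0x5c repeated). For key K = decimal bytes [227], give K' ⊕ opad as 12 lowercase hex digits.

Key decimal bytes [227] = e3 is 1 byte ≤ B = 6; zero-pad to 6 bytes: K' = e3 00 00 00 00 00.
XOR each byte with 0x5c: e3⊕5c=bf, 00⊕5c=5c, 00⊕5c=5c, 00⊕5c=5c, 00⊕5c=5c, 00⊕5c=5c.

bf5c5c5c5c5c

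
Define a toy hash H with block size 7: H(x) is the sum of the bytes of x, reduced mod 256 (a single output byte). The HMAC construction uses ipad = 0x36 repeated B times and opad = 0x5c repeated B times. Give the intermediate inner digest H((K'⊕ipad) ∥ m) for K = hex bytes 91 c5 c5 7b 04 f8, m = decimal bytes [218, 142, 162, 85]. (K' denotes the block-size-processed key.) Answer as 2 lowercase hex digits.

6f

Key hex bytes 91 c5 c5 7b 04 f8 is 6 bytes ≤ B = 7; zero-pad to 7 bytes: K' = 91 c5 c5 7b 04 f8 00.
K' ⊕ ipad = a7 f3 f3 4d 32 ce 36.
Inner input = a7 f3 f3 4d 32 ce 36 ∥ da 8e a2 55.
Inner hash: sum = 167+243+243+77+50+206+54+218+142+162+85 = 1647; mod 256 = 111 → 6f.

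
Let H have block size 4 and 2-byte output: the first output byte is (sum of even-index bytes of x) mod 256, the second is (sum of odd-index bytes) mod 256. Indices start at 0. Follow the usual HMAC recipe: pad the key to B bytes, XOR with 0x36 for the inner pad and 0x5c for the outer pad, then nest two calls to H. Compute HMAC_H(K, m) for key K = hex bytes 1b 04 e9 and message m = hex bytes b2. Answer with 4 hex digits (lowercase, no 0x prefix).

ba1c

Key hex bytes 1b 04 e9 is 3 bytes ≤ B = 4; zero-pad to 4 bytes: K' = 1b 04 e9 00.
K' ⊕ ipad = 2d 32 df 36.  K' ⊕ opad = 47 58 b5 5c.
Inner input = (K'⊕ipad) ∥ m = 2d 32 df 36 ∥ b2.
Inner hash: even-index sum = 446 mod 256 = 190; odd-index sum = 104 mod 256 = 104 → be 68.
Outer input = (K'⊕opad) ∥ inner = 47 58 b5 5c ∥ be 68.
Outer hash (tag): even-index sum = 442 mod 256 = 186; odd-index sum = 284 mod 256 = 28 → ba 1c.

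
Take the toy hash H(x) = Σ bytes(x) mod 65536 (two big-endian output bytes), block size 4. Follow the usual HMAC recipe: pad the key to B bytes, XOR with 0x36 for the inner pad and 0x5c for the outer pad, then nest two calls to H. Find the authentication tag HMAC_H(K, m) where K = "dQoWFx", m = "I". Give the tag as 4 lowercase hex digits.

Key "dQoWFx" = 64 51 6f 57 46 78 is 6 bytes > B = 4, so hash it first: H(key) = 02 39, then zero-pad to 4 bytes: K' = 02 39 00 00.
K' ⊕ ipad = 34 0f 36 36.  K' ⊕ opad = 5e 65 5c 5c.
Inner input = (K'⊕ipad) ∥ m = 34 0f 36 36 ∥ 49.
Inner hash: sum = 52+15+54+54+73 = 248 → 00 f8.
Outer input = (K'⊕opad) ∥ inner = 5e 65 5c 5c ∥ 00 f8.
Outer hash (tag): sum = 94+101+92+92+0+248 = 627 → 02 73.

0273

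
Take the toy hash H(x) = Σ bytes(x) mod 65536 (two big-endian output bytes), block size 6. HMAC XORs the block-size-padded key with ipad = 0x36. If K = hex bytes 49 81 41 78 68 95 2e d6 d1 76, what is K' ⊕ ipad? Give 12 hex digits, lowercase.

Key hex bytes 49 81 41 78 68 95 2e d6 d1 76 is 10 bytes > B = 6, so hash it first: H(key) = 04 cb, then zero-pad to 6 bytes: K' = 04 cb 00 00 00 00.
XOR each byte with 0x36: 04⊕36=32, cb⊕36=fd, 00⊕36=36, 00⊕36=36, 00⊕36=36, 00⊕36=36.

32fd36363636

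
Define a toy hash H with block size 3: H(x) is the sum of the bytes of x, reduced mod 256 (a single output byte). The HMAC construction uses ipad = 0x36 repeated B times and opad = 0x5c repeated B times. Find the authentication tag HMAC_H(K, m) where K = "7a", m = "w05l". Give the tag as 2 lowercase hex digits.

Key "7a" = 37 61 is 2 bytes ≤ B = 3; zero-pad to 3 bytes: K' = 37 61 00.
K' ⊕ ipad = 01 57 36.  K' ⊕ opad = 6b 3d 5c.
Inner input = (K'⊕ipad) ∥ m = 01 57 36 ∥ 77 30 35 6c.
Inner hash: sum = 1+87+54+119+48+53+108 = 470; mod 256 = 214 → d6.
Outer input = (K'⊕opad) ∥ inner = 6b 3d 5c ∥ d6.
Outer hash (tag): sum = 107+61+92+214 = 474; mod 256 = 218 → da.

da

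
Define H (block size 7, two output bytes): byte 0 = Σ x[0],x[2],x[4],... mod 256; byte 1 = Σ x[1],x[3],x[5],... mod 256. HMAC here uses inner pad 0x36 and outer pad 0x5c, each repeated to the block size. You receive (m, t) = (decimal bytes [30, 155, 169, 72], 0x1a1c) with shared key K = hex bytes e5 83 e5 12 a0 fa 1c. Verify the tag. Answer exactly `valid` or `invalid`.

valid

Key hex bytes e5 83 e5 12 a0 fa 1c is exactly B = 7 bytes: K' = e5 83 e5 12 a0 fa 1c.
K' ⊕ ipad = d3 b5 d3 24 96 cc 2a; K' ⊕ opad = b9 df b9 4e fc a6 40.
Inner hash: even-index sum = 841 mod 256 = 73; odd-index sum = 620 mod 256 = 108 → 49 6c.
Outer hash (recomputed tag): even-index sum = 794 mod 256 = 26; odd-index sum = 540 mod 256 = 28 → 1a 1c.
Recomputed tag = 1a1c; claimed = 1a1c → match.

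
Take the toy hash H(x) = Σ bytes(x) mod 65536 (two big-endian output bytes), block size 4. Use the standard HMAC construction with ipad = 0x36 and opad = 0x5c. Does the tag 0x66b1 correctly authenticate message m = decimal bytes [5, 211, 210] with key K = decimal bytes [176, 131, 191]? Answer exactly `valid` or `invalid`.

Key decimal bytes [176, 131, 191] = b0 83 bf is 3 bytes ≤ B = 4; zero-pad to 4 bytes: K' = b0 83 bf 00.
K' ⊕ ipad = 86 b5 89 36; K' ⊕ opad = ec df e3 5c.
Inner hash: sum = 134+181+137+54+5+211+210 = 932 → 03 a4.
Outer hash (recomputed tag): sum = 236+223+227+92+3+164 = 945 → 03 b1.
Recomputed tag = 03b1; claimed = 66b1 → mismatch.

invalid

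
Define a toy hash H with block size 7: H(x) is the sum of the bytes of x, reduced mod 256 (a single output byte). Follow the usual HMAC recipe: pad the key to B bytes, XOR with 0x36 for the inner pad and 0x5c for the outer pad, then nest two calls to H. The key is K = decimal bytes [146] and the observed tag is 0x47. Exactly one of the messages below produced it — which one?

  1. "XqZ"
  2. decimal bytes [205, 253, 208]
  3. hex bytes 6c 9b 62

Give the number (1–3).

Key decimal bytes [146] = 92 is 1 byte ≤ B = 7; zero-pad to 7 bytes: K' = 92 00 00 00 00 00 00.
K' ⊕ ipad = a4 36 36 36 36 36 36; K' ⊕ opad = ce 5c 5c 5c 5c 5c 5c.
m1: inner = H(a4 36 36 36 36 36 36 58 71 5a) = 0b; tag = H(ce 5c 5c 5c 5c 5c 5c 0b) = 01
m2: inner = H(a4 36 36 36 36 36 36 cd fd d0) = 82; tag = H(ce 5c 5c 5c 5c 5c 5c 82) = 78
m3: inner = H(a4 36 36 36 36 36 36 6c 9b 62) = 51; tag = H(ce 5c 5c 5c 5c 5c 5c 51) = 47 ← matches

3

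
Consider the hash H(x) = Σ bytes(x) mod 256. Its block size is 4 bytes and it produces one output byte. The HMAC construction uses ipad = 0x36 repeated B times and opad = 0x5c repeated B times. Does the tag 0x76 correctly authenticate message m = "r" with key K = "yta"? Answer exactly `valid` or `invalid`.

valid

Key "yta" = 79 74 61 is 3 bytes ≤ B = 4; zero-pad to 4 bytes: K' = 79 74 61 00.
K' ⊕ ipad = 4f 42 57 36; K' ⊕ opad = 25 28 3d 5c.
Inner hash: sum = 79+66+87+54+114 = 400; mod 256 = 144 → 90.
Outer hash (recomputed tag): sum = 37+40+61+92+144 = 374; mod 256 = 118 → 76.
Recomputed tag = 76; claimed = 76 → match.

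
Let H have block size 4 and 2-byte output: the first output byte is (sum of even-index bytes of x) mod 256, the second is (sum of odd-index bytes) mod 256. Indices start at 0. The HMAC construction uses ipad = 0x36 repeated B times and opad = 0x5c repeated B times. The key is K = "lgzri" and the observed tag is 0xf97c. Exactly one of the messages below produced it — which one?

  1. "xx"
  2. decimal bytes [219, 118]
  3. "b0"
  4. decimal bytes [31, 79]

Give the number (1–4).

2

Key "lgzri" = 6c 67 7a 72 69 is 5 bytes > B = 4, so hash it first: H(key) = 4f d9, then zero-pad to 4 bytes: K' = 4f d9 00 00.
K' ⊕ ipad = 79 ef 36 36; K' ⊕ opad = 13 85 5c 5c.
m1: inner = H(79 ef 36 36 78 78) = 27 9d; tag = H(13 85 5c 5c 27 9d) = 967e
m2: inner = H(79 ef 36 36 db 76) = 8a 9b; tag = H(13 85 5c 5c 8a 9b) = f97c ← matches
m3: inner = H(79 ef 36 36 62 30) = 11 55; tag = H(13 85 5c 5c 11 55) = 8036
m4: inner = H(79 ef 36 36 1f 4f) = ce 74; tag = H(13 85 5c 5c ce 74) = 3d55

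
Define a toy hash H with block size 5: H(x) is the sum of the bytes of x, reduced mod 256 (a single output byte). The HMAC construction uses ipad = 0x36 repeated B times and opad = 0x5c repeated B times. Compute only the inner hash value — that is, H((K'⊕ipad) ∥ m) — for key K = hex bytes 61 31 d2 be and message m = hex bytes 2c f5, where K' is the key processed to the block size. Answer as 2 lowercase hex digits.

21

Key hex bytes 61 31 d2 be is 4 bytes ≤ B = 5; zero-pad to 5 bytes: K' = 61 31 d2 be 00.
K' ⊕ ipad = 57 07 e4 88 36.
Inner input = 57 07 e4 88 36 ∥ 2c f5.
Inner hash: sum = 87+7+228+136+54+44+245 = 801; mod 256 = 33 → 21.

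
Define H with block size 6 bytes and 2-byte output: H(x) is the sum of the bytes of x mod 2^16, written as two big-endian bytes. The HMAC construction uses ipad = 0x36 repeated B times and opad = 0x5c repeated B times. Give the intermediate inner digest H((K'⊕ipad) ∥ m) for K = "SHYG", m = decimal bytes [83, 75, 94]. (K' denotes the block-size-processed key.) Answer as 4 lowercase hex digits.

Key "SHYG" = 53 48 59 47 is 4 bytes ≤ B = 6; zero-pad to 6 bytes: K' = 53 48 59 47 00 00.
K' ⊕ ipad = 65 7e 6f 71 36 36.
Inner input = 65 7e 6f 71 36 36 ∥ 53 4b 5e.
Inner hash: sum = 101+126+111+113+54+54+83+75+94 = 811 → 03 2b.

032b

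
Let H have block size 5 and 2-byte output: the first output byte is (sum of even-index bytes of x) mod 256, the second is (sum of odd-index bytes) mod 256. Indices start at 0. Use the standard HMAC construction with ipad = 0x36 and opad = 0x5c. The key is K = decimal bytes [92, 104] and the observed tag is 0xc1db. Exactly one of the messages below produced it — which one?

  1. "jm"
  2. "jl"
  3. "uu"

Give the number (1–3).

Key decimal bytes [92, 104] = 5c 68 is 2 bytes ≤ B = 5; zero-pad to 5 bytes: K' = 5c 68 00 00 00.
K' ⊕ ipad = 6a 5e 36 36 36; K' ⊕ opad = 00 34 5c 5c 5c.
m1: inner = H(6a 5e 36 36 36 6a 6d) = 43 fe; tag = H(00 34 5c 5c 5c 43 fe) = b6d3
m2: inner = H(6a 5e 36 36 36 6a 6c) = 42 fe; tag = H(00 34 5c 5c 5c 42 fe) = b6d2
m3: inner = H(6a 5e 36 36 36 75 75) = 4b 09; tag = H(00 34 5c 5c 5c 4b 09) = c1db ← matches

3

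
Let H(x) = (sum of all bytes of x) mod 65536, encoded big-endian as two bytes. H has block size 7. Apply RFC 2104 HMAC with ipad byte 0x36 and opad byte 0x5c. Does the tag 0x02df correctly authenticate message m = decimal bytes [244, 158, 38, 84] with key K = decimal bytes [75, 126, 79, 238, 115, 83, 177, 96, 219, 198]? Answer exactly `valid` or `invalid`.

Key decimal bytes [75, 126, 79, 238, 115, 83, 177, 96, 219, 198] = 4b 7e 4f ee 73 53 b1 60 db c6 is 10 bytes > B = 7, so hash it first: H(key) = 05 7e, then zero-pad to 7 bytes: K' = 05 7e 00 00 00 00 00.
K' ⊕ ipad = 33 48 36 36 36 36 36; K' ⊕ opad = 59 22 5c 5c 5c 5c 5c.
Inner hash: sum = 51+72+54+54+54+54+54+244+158+38+84 = 917 → 03 95.
Outer hash (recomputed tag): sum = 89+34+92+92+92+92+92+3+149 = 735 → 02 df.
Recomputed tag = 02df; claimed = 02df → match.

valid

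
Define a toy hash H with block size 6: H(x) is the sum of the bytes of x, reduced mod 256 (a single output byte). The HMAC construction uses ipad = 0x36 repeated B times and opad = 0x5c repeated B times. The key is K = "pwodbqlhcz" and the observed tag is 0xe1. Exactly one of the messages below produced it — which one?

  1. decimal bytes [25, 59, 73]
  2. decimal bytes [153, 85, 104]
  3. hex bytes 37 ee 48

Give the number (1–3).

Key "pwodbqlhcz" = 70 77 6f 64 62 71 6c 68 63 7a is 10 bytes > B = 6, so hash it first: H(key) = 3e, then zero-pad to 6 bytes: K' = 3e 00 00 00 00 00.
K' ⊕ ipad = 08 36 36 36 36 36; K' ⊕ opad = 62 5c 5c 5c 5c 5c.
m1: inner = H(08 36 36 36 36 36 19 3b 49) = b3; tag = H(62 5c 5c 5c 5c 5c b3) = e1 ← matches
m2: inner = H(08 36 36 36 36 36 99 55 68) = 6c; tag = H(62 5c 5c 5c 5c 5c 6c) = 9a
m3: inner = H(08 36 36 36 36 36 37 ee 48) = 83; tag = H(62 5c 5c 5c 5c 5c 83) = b1

1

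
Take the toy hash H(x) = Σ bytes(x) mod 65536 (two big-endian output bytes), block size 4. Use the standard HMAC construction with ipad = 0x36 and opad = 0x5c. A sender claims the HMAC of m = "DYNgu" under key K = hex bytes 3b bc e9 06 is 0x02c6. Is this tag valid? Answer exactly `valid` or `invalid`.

valid

Key hex bytes 3b bc e9 06 is exactly B = 4 bytes: K' = 3b bc e9 06.
K' ⊕ ipad = 0d 8a df 30; K' ⊕ opad = 67 e0 b5 5a.
Inner hash: sum = 13+138+223+48+68+89+78+103+117 = 877 → 03 6d.
Outer hash (recomputed tag): sum = 103+224+181+90+3+109 = 710 → 02 c6.
Recomputed tag = 02c6; claimed = 02c6 → match.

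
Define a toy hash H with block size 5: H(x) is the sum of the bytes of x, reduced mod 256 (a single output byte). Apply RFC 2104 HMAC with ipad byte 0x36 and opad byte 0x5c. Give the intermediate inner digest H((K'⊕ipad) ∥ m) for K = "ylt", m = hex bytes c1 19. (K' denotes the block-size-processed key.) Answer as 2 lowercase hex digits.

Key "ylt" = 79 6c 74 is 3 bytes ≤ B = 5; zero-pad to 5 bytes: K' = 79 6c 74 00 00.
K' ⊕ ipad = 4f 5a 42 36 36.
Inner input = 4f 5a 42 36 36 ∥ c1 19.
Inner hash: sum = 79+90+66+54+54+193+25 = 561; mod 256 = 49 → 31.

31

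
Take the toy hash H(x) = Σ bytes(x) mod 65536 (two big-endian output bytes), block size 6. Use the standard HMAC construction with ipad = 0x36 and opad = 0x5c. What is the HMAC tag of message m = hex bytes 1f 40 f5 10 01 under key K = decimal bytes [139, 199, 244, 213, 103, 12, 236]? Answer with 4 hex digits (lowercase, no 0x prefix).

02ab

Key decimal bytes [139, 199, 244, 213, 103, 12, 236] = 8b c7 f4 d5 67 0c ec is 7 bytes > B = 6, so hash it first: H(key) = 04 7a, then zero-pad to 6 bytes: K' = 04 7a 00 00 00 00.
K' ⊕ ipad = 32 4c 36 36 36 36.  K' ⊕ opad = 58 26 5c 5c 5c 5c.
Inner input = (K'⊕ipad) ∥ m = 32 4c 36 36 36 36 ∥ 1f 40 f5 10 01.
Inner hash: sum = 50+76+54+54+54+54+31+64+245+16+1 = 699 → 02 bb.
Outer input = (K'⊕opad) ∥ inner = 58 26 5c 5c 5c 5c ∥ 02 bb.
Outer hash (tag): sum = 88+38+92+92+92+92+2+187 = 683 → 02 ab.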